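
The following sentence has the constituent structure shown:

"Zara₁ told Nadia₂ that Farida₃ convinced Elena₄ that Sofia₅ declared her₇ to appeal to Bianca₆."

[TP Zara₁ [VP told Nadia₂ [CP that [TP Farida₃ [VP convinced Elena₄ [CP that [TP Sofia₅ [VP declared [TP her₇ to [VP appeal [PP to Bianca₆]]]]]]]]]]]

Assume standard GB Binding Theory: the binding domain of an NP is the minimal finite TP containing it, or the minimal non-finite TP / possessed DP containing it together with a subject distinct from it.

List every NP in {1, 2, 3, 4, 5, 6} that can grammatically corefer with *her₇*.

*her* is a pronoun, so Principle B applies: it must be free in its binding domain.
Binding domain of *her₇*: the embedded TP, whose subject is Sofia₅.
*Zara₁* c-commands the pronoun but from outside its binding domain, and is not c-commanded by it → coindexation permitted.
*Nadia₂* c-commands the pronoun but from outside its binding domain, and is not c-commanded by it → coindexation permitted.
*Farida₃* c-commands the pronoun but from outside its binding domain, and is not c-commanded by it → coindexation permitted.
*Elena₄* c-commands the pronoun but from outside its binding domain, and is not c-commanded by it → coindexation permitted.
*Sofia₅* c-commands the pronoun within its binding domain → coindexation would violate Principle B.
*Bianca₆*: the pronoun c-commands this R-expression → coindexation would violate Principle C on *Bianca₆*.

{1, 2, 3, 4}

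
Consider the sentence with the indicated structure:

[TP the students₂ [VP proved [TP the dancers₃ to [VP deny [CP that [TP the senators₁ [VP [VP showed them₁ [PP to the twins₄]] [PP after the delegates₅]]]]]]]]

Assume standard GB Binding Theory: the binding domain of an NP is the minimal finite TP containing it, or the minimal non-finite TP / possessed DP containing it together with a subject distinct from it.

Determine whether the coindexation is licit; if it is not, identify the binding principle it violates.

The two coindexed NPs are *the senators₁* and *them₁*.
*them₁* is a pronoun. Its binding domain is the embedded TP, whose subject is the senators₁.
*the senators₁* c-commands it within that domain and carries the same index.
The pronoun is locally bound → Principle B violation.

Principle B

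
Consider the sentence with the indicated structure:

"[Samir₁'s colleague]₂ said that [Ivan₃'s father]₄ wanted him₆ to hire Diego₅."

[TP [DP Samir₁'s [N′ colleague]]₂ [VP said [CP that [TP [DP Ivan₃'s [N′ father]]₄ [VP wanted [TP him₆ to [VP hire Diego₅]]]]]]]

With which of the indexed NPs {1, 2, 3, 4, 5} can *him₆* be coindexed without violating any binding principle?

*him* is a pronoun, so Principle B applies: it must be free in its binding domain.
Binding domain of *him₆*: the embedded TP, whose subject is [Ivan₃'s father]₄.
*Samir₁* and the pronoun do not c-command one another → neither Principle B nor Principle C is at stake; coindexation permitted.
*[Samir₁'s colleague]₂* c-commands the pronoun but from outside its binding domain, and is not c-commanded by it → coindexation permitted.
*Ivan₃* and the pronoun do not c-command one another → neither Principle B nor Principle C is at stake; coindexation permitted.
*[Ivan₃'s father]₄* c-commands the pronoun within its binding domain → coindexation would violate Principle B.
*Diego₅*: the pronoun c-commands this R-expression → coindexation would violate Principle C on *Diego₅*.

{1, 2, 3}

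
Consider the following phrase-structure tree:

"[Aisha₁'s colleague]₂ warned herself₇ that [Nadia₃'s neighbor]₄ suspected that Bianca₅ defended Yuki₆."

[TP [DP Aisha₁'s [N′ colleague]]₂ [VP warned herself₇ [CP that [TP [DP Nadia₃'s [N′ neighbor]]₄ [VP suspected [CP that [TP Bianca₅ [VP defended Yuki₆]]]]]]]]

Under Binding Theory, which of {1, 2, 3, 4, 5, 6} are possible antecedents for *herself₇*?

{2}

*herself* is an anaphor, so Principle A applies: it must be bound in its binding domain.
Binding domain of *herself₇*: the matrix TP, whose subject is [Aisha₁'s colleague]₂.
*Aisha₁* does not c-command the anaphor → cannot bind it.
*[Aisha₁'s colleague]₂* c-commands the anaphor within its binding domain → licit binder.
*Nadia₃* does not c-command the anaphor → cannot bind it.
*[Nadia₃'s neighbor]₄* does not c-command the anaphor → cannot bind it.
*Bianca₅* does not c-command the anaphor → cannot bind it.
*Yuki₆* does not c-command the anaphor → cannot bind it.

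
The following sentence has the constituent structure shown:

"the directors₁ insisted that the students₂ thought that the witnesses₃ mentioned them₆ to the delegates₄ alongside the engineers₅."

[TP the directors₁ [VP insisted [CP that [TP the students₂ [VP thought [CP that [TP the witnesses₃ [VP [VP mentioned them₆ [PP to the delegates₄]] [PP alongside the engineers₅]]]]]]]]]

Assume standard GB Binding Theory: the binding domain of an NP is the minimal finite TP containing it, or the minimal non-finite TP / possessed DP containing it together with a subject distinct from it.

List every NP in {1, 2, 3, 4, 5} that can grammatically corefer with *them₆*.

{1, 2, 5}

*them* is a pronoun, so Principle B applies: it must be free in its binding domain.
Binding domain of *them₆*: the embedded TP, whose subject is the witnesses₃.
*the directors₁* c-commands the pronoun but from outside its binding domain, and is not c-commanded by it → coindexation permitted.
*the students₂* c-commands the pronoun but from outside its binding domain, and is not c-commanded by it → coindexation permitted.
*the witnesses₃* c-commands the pronoun within its binding domain → coindexation would violate Principle B.
*the delegates₄*: the pronoun c-commands this R-expression → coindexation would violate Principle C on *the delegates₄*.
*the engineers₅* and the pronoun do not c-command one another → neither Principle B nor Principle C is at stake; coindexation permitted.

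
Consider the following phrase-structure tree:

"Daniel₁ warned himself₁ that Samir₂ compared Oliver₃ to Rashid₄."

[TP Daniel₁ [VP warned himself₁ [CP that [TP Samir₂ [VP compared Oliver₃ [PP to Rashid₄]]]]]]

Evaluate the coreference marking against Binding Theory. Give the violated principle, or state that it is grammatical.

grammatical

The two coindexed NPs are *Daniel₁* and *himself₁*.
*himself₁* is an anaphor; its binding domain is the matrix TP, whose subject is Daniel₁. *Daniel₁* c-commands it within that domain and shares its index, so Principle A is satisfied.
*Daniel₁* is an R-expression; *himself₁* does not c-command it, and no other NP shares its index, so Principle C is satisfied.
All principles are respected.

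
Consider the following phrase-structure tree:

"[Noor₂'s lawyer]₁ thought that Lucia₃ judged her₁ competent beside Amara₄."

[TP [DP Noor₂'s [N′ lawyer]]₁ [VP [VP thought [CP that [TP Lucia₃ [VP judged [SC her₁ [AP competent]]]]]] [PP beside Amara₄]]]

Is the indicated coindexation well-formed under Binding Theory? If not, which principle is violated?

grammatical

The two coindexed NPs are *[Noor₂'s lawyer]₁* and *her₁*.
*her₁* is a pronoun; its binding domain is the embedded TP, whose subject is Lucia₃. Within that domain it is c-commanded only by *Lucia₃*, which carries a different index — the pronoun is free locally, so Principle B holds.
*[Noor₂'s lawyer]₁* is an R-expression; *her₁* does not c-command it, and no other NP shares its index, so Principle C is satisfied.
All principles are respected.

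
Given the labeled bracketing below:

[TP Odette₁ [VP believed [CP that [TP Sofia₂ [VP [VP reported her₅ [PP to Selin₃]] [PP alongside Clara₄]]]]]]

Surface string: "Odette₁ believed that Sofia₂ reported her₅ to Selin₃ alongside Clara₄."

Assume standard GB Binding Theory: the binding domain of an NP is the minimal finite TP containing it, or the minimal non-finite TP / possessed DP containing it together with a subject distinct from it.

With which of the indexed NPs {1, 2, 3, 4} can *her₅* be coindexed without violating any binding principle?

*her* is a pronoun, so Principle B applies: it must be free in its binding domain.
Binding domain of *her₅*: the embedded TP, whose subject is Sofia₂.
*Odette₁* c-commands the pronoun but from outside its binding domain, and is not c-commanded by it → coindexation permitted.
*Sofia₂* c-commands the pronoun within its binding domain → coindexation would violate Principle B.
*Selin₃*: the pronoun c-commands this R-expression → coindexation would violate Principle C on *Selin₃*.
*Clara₄* and the pronoun do not c-command one another → neither Principle B nor Principle C is at stake; coindexation permitted.

{1, 4}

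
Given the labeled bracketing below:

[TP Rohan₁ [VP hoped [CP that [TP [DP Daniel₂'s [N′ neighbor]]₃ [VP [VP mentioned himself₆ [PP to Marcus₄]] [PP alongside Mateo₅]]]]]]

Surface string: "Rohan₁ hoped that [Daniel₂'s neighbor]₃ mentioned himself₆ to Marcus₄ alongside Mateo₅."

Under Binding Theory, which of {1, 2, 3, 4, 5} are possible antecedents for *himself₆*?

*himself* is an anaphor, so Principle A applies: it must be bound in its binding domain.
Binding domain of *himself₆*: the embedded TP, whose subject is [Daniel₂'s neighbor]₃.
*Rohan₁* c-commands the anaphor but is outside its binding domain → cannot satisfy Principle A.
*Daniel₂* does not c-command the anaphor → cannot bind it.
*[Daniel₂'s neighbor]₃* c-commands the anaphor within its binding domain → licit binder.
*Marcus₄* does not c-command the anaphor → cannot bind it.
*Mateo₅* does not c-command the anaphor → cannot bind it.

{3}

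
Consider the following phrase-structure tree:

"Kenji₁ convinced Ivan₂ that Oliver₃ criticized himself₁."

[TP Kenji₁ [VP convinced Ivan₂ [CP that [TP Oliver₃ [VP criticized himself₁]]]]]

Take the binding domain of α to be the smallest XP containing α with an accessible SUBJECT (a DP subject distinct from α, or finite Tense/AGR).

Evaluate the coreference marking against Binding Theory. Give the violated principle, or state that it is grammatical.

Principle A

The two coindexed NPs are *Kenji₁* and *himself₁*.
*himself₁* is an anaphor. Principle A requires it to be bound within its binding domain — the embedded TP, whose subject is Oliver₃.
Within that domain it is c-commanded by *Oliver₃*, which does not share its index.
*Kenji₁* does c-command the anaphor, but from outside its binding domain.
The anaphor is unbound in its domain → Principle A violation.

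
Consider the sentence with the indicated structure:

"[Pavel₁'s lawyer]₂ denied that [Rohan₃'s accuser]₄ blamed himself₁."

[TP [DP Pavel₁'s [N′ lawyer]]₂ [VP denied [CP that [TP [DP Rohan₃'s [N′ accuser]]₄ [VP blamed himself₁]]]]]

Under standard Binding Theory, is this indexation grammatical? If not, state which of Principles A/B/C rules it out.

The two coindexed NPs are *Pavel₁* and *himself₁*.
*himself₁* is an anaphor. Principle A requires it to be bound within its binding domain — the embedded TP, whose subject is [Rohan₃'s accuser]₄.
Within that domain it is c-commanded by *[Rohan₃'s accuser]₄*, which does not share its index.
*Pavel₁* does not c-command the anaphor at all.
The anaphor is unbound in its domain → Principle A violation.

Principle A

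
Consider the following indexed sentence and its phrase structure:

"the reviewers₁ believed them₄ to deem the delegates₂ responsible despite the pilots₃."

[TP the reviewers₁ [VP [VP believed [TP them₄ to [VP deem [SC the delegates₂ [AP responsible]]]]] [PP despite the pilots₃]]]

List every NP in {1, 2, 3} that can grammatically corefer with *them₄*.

{3}

*them* is a pronoun, so Principle B applies: it must be free in its binding domain.
Binding domain of *them₄*: the matrix TP, whose subject is the reviewers₁.
*the reviewers₁* c-commands the pronoun within its binding domain → coindexation would violate Principle B.
*the delegates₂*: the pronoun c-commands this R-expression → coindexation would violate Principle C on *the delegates₂*.
*the pilots₃* and the pronoun do not c-command one another → neither Principle B nor Principle C is at stake; coindexation permitted.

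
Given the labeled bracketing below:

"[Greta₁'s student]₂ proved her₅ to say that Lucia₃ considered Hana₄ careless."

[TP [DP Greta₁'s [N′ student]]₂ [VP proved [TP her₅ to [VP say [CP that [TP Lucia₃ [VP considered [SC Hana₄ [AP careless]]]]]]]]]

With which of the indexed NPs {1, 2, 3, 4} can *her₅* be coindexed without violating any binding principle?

{1}

*her* is a pronoun, so Principle B applies: it must be free in its binding domain.
Binding domain of *her₅*: the matrix TP, whose subject is [Greta₁'s student]₂.
*Greta₁* and the pronoun do not c-command one another → neither Principle B nor Principle C is at stake; coindexation permitted.
*[Greta₁'s student]₂* c-commands the pronoun within its binding domain → coindexation would violate Principle B.
*Lucia₃*: the pronoun c-commands this R-expression → coindexation would violate Principle C on *Lucia₃*.
*Hana₄*: the pronoun c-commands this R-expression → coindexation would violate Principle C on *Hana₄*.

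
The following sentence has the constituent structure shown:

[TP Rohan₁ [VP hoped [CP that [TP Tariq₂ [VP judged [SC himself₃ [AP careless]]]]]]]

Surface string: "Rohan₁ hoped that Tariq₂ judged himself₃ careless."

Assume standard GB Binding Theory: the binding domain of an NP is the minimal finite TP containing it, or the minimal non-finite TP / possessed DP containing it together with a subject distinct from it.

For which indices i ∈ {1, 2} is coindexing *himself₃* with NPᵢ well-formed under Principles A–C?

*himself* is an anaphor, so Principle A applies: it must be bound in its binding domain.
Binding domain of *himself₃*: the embedded TP, whose subject is Tariq₂.
*Rohan₁* c-commands the anaphor but is outside its binding domain → cannot satisfy Principle A.
*Tariq₂* c-commands the anaphor within its binding domain → licit binder.

{2}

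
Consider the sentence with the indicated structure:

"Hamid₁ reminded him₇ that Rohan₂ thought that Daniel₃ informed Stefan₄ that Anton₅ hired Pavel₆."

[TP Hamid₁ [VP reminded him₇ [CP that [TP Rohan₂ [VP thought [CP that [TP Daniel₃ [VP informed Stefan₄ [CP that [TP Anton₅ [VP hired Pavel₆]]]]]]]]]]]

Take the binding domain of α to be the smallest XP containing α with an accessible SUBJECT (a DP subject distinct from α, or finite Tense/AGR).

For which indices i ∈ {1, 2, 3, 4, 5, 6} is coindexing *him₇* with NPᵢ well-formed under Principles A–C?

*him* is a pronoun, so Principle B applies: it must be free in its binding domain.
Binding domain of *him₇*: the matrix TP, whose subject is Hamid₁.
*Hamid₁* c-commands the pronoun within its binding domain → coindexation would violate Principle B.
*Rohan₂*: the pronoun c-commands this R-expression → coindexation would violate Principle C on *Rohan₂*.
*Daniel₃*: the pronoun c-commands this R-expression → coindexation would violate Principle C on *Daniel₃*.
*Stefan₄*: the pronoun c-commands this R-expression → coindexation would violate Principle C on *Stefan₄*.
*Anton₅*: the pronoun c-commands this R-expression → coindexation would violate Principle C on *Anton₅*.
*Pavel₆*: the pronoun c-commands this R-expression → coindexation would violate Principle C on *Pavel₆*.

none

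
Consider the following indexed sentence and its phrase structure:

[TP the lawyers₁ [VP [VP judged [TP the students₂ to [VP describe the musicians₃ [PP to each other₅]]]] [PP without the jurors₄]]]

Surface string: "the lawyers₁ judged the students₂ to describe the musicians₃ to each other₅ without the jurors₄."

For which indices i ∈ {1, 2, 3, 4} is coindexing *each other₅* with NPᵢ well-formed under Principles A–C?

*each other* is an anaphor, so Principle A applies: it must be bound in its binding domain.
Binding domain of *each other₅*: the embedded TP, whose subject is the students₂.
*the lawyers₁* c-commands the anaphor but is outside its binding domain → cannot satisfy Principle A.
*the students₂* c-commands the anaphor within its binding domain → licit binder.
*the musicians₃* c-commands the anaphor within its binding domain → licit binder.
*the jurors₄* does not c-command the anaphor → cannot bind it.

{2, 3}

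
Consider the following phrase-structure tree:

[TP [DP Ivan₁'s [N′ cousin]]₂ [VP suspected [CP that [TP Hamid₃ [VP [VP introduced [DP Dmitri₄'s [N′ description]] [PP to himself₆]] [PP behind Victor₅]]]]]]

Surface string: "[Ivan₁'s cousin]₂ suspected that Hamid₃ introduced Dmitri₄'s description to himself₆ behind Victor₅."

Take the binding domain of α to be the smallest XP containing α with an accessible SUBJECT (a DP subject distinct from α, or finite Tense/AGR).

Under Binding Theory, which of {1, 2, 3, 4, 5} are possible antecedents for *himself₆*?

{3}

*himself* is an anaphor, so Principle A applies: it must be bound in its binding domain.
Binding domain of *himself₆*: the embedded TP, whose subject is Hamid₃.
*Ivan₁* does not c-command the anaphor → cannot bind it.
*[Ivan₁'s cousin]₂* c-commands the anaphor but is outside its binding domain → cannot satisfy Principle A.
*Hamid₃* c-commands the anaphor within its binding domain → licit binder.
*Dmitri₄* does not c-command the anaphor → cannot bind it.
*Victor₅* does not c-command the anaphor → cannot bind it.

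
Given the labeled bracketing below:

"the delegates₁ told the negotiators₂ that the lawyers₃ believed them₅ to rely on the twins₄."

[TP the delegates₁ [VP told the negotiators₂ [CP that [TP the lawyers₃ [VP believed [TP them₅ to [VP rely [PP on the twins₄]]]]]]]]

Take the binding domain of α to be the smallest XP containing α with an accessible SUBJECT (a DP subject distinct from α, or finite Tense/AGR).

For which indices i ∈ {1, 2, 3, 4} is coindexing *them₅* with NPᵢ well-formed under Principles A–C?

{1, 2}

*them* is a pronoun, so Principle B applies: it must be free in its binding domain.
Binding domain of *them₅*: the embedded TP, whose subject is the lawyers₃.
*the delegates₁* c-commands the pronoun but from outside its binding domain, and is not c-commanded by it → coindexation permitted.
*the negotiators₂* c-commands the pronoun but from outside its binding domain, and is not c-commanded by it → coindexation permitted.
*the lawyers₃* c-commands the pronoun within its binding domain → coindexation would violate Principle B.
*the twins₄*: the pronoun c-commands this R-expression → coindexation would violate Principle C on *the twins₄*.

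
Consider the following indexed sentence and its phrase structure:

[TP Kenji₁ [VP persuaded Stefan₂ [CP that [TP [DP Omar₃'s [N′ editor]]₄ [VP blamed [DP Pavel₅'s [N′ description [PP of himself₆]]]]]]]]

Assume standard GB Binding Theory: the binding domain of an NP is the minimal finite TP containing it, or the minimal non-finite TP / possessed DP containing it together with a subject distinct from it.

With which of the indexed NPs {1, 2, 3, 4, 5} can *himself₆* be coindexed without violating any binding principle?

{5}

*himself* is an anaphor, so Principle A applies: it must be bound in its binding domain.
Binding domain of *himself₆*: the possessed DP, whose subject is Pavel₅.
*Kenji₁* c-commands the anaphor but is outside its binding domain → cannot satisfy Principle A.
*Stefan₂* c-commands the anaphor but is outside its binding domain → cannot satisfy Principle A.
*Omar₃* does not c-command the anaphor → cannot bind it.
*[Omar₃'s editor]₄* c-commands the anaphor but is outside its binding domain → cannot satisfy Principle A.
*Pavel₅* c-commands the anaphor within its binding domain → licit binder.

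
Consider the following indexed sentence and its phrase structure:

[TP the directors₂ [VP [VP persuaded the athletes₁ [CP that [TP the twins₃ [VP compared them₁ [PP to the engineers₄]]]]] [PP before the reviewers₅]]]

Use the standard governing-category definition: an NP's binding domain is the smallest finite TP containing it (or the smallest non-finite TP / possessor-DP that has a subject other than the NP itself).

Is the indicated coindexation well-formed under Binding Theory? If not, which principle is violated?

grammatical

The two coindexed NPs are *the athletes₁* and *them₁*.
*them₁* is a pronoun; its binding domain is the embedded TP, whose subject is the twins₃. Within that domain it is c-commanded only by *the twins₃*, which carries a different index — the pronoun is free locally, so Principle B holds.
*the athletes₁* is an R-expression; *them₁* does not c-command it, and no other NP shares its index, so Principle C is satisfied.
All principles are respected.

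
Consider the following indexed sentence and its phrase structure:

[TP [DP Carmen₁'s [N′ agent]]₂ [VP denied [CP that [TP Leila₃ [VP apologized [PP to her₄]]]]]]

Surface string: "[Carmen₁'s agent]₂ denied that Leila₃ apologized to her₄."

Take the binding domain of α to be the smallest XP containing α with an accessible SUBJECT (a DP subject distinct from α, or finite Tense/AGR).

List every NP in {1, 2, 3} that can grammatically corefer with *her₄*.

*her* is a pronoun, so Principle B applies: it must be free in its binding domain.
Binding domain of *her₄*: the embedded TP, whose subject is Leila₃.
*Carmen₁* and the pronoun do not c-command one another → neither Principle B nor Principle C is at stake; coindexation permitted.
*[Carmen₁'s agent]₂* c-commands the pronoun but from outside its binding domain, and is not c-commanded by it → coindexation permitted.
*Leila₃* c-commands the pronoun within its binding domain → coindexation would violate Principle B.

{1, 2}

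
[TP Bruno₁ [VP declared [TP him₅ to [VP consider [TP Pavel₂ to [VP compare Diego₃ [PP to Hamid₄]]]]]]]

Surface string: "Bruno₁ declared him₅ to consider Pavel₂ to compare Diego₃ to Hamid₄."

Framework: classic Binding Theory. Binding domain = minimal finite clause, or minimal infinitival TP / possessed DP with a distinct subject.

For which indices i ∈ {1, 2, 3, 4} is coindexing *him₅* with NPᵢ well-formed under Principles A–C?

none

*him* is a pronoun, so Principle B applies: it must be free in its binding domain.
Binding domain of *him₅*: the matrix TP, whose subject is Bruno₁.
*Bruno₁* c-commands the pronoun within its binding domain → coindexation would violate Principle B.
*Pavel₂*: the pronoun c-commands this R-expression → coindexation would violate Principle C on *Pavel₂*.
*Diego₃*: the pronoun c-commands this R-expression → coindexation would violate Principle C on *Diego₃*.
*Hamid₄*: the pronoun c-commands this R-expression → coindexation would violate Principle C on *Hamid₄*.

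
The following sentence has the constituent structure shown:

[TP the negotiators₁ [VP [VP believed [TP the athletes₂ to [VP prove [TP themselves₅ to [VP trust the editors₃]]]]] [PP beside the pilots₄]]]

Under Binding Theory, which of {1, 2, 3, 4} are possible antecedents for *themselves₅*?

{2}

*themselves* is an anaphor, so Principle A applies: it must be bound in its binding domain.
Binding domain of *themselves₅*: the embedded TP, whose subject is the athletes₂.
*the negotiators₁* c-commands the anaphor but is outside its binding domain → cannot satisfy Principle A.
*the athletes₂* c-commands the anaphor within its binding domain → licit binder.
*the editors₃* does not c-command the anaphor → cannot bind it.
*the pilots₄* does not c-command the anaphor → cannot bind it.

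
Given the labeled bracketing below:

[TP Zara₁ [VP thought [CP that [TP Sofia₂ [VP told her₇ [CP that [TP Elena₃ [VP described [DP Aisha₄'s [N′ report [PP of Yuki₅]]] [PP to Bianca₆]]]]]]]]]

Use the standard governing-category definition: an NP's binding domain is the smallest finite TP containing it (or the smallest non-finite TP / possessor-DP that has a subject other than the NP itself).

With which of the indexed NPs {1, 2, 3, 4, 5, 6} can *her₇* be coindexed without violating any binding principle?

{1}

*her* is a pronoun, so Principle B applies: it must be free in its binding domain.
Binding domain of *her₇*: the embedded TP, whose subject is Sofia₂.
*Zara₁* c-commands the pronoun but from outside its binding domain, and is not c-commanded by it → coindexation permitted.
*Sofia₂* c-commands the pronoun within its binding domain → coindexation would violate Principle B.
*Elena₃*: the pronoun c-commands this R-expression → coindexation would violate Principle C on *Elena₃*.
*Aisha₄*: the pronoun c-commands this R-expression → coindexation would violate Principle C on *Aisha₄*.
*Yuki₅*: the pronoun c-commands this R-expression → coindexation would violate Principle C on *Yuki₅*.
*Bianca₆*: the pronoun c-commands this R-expression → coindexation would violate Principle C on *Bianca₆*.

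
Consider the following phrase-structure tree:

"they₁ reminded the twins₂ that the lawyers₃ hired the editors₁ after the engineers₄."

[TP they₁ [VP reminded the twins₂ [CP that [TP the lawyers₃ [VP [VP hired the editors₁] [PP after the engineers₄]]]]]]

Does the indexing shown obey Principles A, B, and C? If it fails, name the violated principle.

Principle C

The two coindexed NPs are *they₁* and *the editors₁*.
*the editors₁* is an R-expression. Principle C requires it to be free everywhere.
*they₁* c-commands it and carries the same index.
The R-expression is bound → Principle C violation.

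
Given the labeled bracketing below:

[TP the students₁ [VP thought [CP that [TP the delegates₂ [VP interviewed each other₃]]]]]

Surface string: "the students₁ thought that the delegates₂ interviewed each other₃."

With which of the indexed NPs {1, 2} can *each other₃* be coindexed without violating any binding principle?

{2}

*each other* is an anaphor, so Principle A applies: it must be bound in its binding domain.
Binding domain of *each other₃*: the embedded TP, whose subject is the delegates₂.
*the students₁* c-commands the anaphor but is outside its binding domain → cannot satisfy Principle A.
*the delegates₂* c-commands the anaphor within its binding domain → licit binder.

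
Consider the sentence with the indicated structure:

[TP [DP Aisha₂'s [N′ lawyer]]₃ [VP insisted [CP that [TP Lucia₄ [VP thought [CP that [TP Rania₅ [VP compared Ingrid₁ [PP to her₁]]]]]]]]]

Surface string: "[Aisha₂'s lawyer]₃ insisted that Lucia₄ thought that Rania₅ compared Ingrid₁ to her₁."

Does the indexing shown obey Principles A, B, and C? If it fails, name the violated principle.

Principle B

The two coindexed NPs are *Ingrid₁* and *her₁*.
*her₁* is a pronoun. Its binding domain is the embedded TP, whose subject is Rania₅.
*Ingrid₁* c-commands it within that domain and carries the same index.
The pronoun is locally bound → Principle B violation.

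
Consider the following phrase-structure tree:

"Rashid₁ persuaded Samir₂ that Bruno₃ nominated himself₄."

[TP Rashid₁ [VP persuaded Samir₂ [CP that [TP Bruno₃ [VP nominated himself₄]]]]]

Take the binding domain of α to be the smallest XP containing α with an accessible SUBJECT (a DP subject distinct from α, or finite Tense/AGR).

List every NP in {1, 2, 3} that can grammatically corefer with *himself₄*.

*himself* is an anaphor, so Principle A applies: it must be bound in its binding domain.
Binding domain of *himself₄*: the embedded TP, whose subject is Bruno₃.
*Rashid₁* c-commands the anaphor but is outside its binding domain → cannot satisfy Principle A.
*Samir₂* c-commands the anaphor but is outside its binding domain → cannot satisfy Principle A.
*Bruno₃* c-commands the anaphor within its binding domain → licit binder.

{3}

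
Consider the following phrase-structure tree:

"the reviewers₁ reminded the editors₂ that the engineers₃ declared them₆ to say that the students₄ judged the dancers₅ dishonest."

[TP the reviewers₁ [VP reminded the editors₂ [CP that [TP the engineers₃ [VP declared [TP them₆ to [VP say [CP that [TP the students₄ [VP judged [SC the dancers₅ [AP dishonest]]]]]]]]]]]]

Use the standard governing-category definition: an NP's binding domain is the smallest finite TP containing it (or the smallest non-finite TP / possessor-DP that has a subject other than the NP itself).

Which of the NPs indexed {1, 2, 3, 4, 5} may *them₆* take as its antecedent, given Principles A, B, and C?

*them* is a pronoun, so Principle B applies: it must be free in its binding domain.
Binding domain of *them₆*: the embedded TP, whose subject is the engineers₃.
*the reviewers₁* c-commands the pronoun but from outside its binding domain, and is not c-commanded by it → coindexation permitted.
*the editors₂* c-commands the pronoun but from outside its binding domain, and is not c-commanded by it → coindexation permitted.
*the engineers₃* c-commands the pronoun within its binding domain → coindexation would violate Principle B.
*the students₄*: the pronoun c-commands this R-expression → coindexation would violate Principle C on *the students₄*.
*the dancers₅*: the pronoun c-commands this R-expression → coindexation would violate Principle C on *the dancers₅*.

{1, 2}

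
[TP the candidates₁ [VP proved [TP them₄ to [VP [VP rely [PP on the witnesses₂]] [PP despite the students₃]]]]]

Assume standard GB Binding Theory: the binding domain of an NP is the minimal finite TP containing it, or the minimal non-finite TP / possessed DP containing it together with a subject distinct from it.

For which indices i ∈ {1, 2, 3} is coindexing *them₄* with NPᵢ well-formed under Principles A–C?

*them* is a pronoun, so Principle B applies: it must be free in its binding domain.
Binding domain of *them₄*: the matrix TP, whose subject is the candidates₁.
*the candidates₁* c-commands the pronoun within its binding domain → coindexation would violate Principle B.
*the witnesses₂*: the pronoun c-commands this R-expression → coindexation would violate Principle C on *the witnesses₂*.
*the students₃*: the pronoun c-commands this R-expression → coindexation would violate Principle C on *the students₃*.

none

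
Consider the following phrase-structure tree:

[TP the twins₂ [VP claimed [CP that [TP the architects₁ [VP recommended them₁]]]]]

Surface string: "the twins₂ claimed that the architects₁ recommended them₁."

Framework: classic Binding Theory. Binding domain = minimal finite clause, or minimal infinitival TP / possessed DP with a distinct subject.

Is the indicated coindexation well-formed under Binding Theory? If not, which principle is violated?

Principle B

The two coindexed NPs are *the architects₁* and *them₁*.
*them₁* is a pronoun. Its binding domain is the embedded TP, whose subject is the architects₁.
*the architects₁* c-commands it within that domain and carries the same index.
The pronoun is locally bound → Principle B violation.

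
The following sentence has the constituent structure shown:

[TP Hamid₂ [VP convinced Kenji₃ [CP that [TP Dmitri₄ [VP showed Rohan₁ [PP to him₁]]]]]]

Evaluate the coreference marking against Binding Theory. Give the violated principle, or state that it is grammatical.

The two coindexed NPs are *Rohan₁* and *him₁*.
*him₁* is a pronoun. Its binding domain is the embedded TP, whose subject is Dmitri₄.
*Rohan₁* c-commands it within that domain and carries the same index.
The pronoun is locally bound → Principle B violation.

Principle B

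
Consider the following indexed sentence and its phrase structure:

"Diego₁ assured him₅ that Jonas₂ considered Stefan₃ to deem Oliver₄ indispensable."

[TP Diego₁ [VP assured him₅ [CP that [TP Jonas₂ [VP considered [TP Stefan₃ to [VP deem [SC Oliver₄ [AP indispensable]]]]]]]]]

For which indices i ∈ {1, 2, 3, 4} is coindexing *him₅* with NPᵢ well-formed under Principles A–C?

none

*him* is a pronoun, so Principle B applies: it must be free in its binding domain.
Binding domain of *him₅*: the matrix TP, whose subject is Diego₁.
*Diego₁* c-commands the pronoun within its binding domain → coindexation would violate Principle B.
*Jonas₂*: the pronoun c-commands this R-expression → coindexation would violate Principle C on *Jonas₂*.
*Stefan₃*: the pronoun c-commands this R-expression → coindexation would violate Principle C on *Stefan₃*.
*Oliver₄*: the pronoun c-commands this R-expression → coindexation would violate Principle C on *Oliver₄*.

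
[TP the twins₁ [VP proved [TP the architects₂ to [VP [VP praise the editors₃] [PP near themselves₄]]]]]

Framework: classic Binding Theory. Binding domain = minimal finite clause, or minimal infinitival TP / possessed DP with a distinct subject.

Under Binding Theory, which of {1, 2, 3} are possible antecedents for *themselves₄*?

*themselves* is an anaphor, so Principle A applies: it must be bound in its binding domain.
Binding domain of *themselves₄*: the embedded TP, whose subject is the architects₂.
*the twins₁* c-commands the anaphor but is outside its binding domain → cannot satisfy Principle A.
*the architects₂* c-commands the anaphor within its binding domain → licit binder.
*the editors₃* does not c-command the anaphor → cannot bind it.

{2}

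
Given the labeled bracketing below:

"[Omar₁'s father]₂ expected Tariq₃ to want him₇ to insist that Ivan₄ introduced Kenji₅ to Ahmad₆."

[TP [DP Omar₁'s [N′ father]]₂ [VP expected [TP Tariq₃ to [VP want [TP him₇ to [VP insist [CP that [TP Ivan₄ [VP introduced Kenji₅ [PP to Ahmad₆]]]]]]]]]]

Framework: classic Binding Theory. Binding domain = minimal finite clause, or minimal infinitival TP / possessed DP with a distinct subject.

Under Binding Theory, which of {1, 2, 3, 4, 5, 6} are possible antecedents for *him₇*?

{1, 2}

*him* is a pronoun, so Principle B applies: it must be free in its binding domain.
Binding domain of *him₇*: the embedded TP, whose subject is Tariq₃.
*Omar₁* and the pronoun do not c-command one another → neither Principle B nor Principle C is at stake; coindexation permitted.
*[Omar₁'s father]₂* c-commands the pronoun but from outside its binding domain, and is not c-commanded by it → coindexation permitted.
*Tariq₃* c-commands the pronoun within its binding domain → coindexation would violate Principle B.
*Ivan₄*: the pronoun c-commands this R-expression → coindexation would violate Principle C on *Ivan₄*.
*Kenji₅*: the pronoun c-commands this R-expression → coindexation would violate Principle C on *Kenji₅*.
*Ahmad₆*: the pronoun c-commands this R-expression → coindexation would violate Principle C on *Ahmad₆*.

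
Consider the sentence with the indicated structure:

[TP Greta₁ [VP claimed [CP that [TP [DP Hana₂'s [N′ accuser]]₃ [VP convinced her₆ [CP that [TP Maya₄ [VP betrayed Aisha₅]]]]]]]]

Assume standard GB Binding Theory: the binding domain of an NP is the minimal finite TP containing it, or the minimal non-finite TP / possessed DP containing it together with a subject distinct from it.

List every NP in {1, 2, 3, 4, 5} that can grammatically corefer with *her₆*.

*her* is a pronoun, so Principle B applies: it must be free in its binding domain.
Binding domain of *her₆*: the embedded TP, whose subject is [Hana₂'s accuser]₃.
*Greta₁* c-commands the pronoun but from outside its binding domain, and is not c-commanded by it → coindexation permitted.
*Hana₂* and the pronoun do not c-command one another → neither Principle B nor Principle C is at stake; coindexation permitted.
*[Hana₂'s accuser]₃* c-commands the pronoun within its binding domain → coindexation would violate Principle B.
*Maya₄*: the pronoun c-commands this R-expression → coindexation would violate Principle C on *Maya₄*.
*Aisha₅*: the pronoun c-commands this R-expression → coindexation would violate Principle C on *Aisha₅*.

{1, 2}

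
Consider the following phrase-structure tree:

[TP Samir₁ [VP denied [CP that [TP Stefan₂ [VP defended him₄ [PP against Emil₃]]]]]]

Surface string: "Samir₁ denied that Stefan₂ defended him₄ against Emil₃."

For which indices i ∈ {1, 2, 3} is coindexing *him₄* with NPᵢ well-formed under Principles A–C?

*him* is a pronoun, so Principle B applies: it must be free in its binding domain.
Binding domain of *him₄*: the embedded TP, whose subject is Stefan₂.
*Samir₁* c-commands the pronoun but from outside its binding domain, and is not c-commanded by it → coindexation permitted.
*Stefan₂* c-commands the pronoun within its binding domain → coindexation would violate Principle B.
*Emil₃*: the pronoun c-commands this R-expression → coindexation would violate Principle C on *Emil₃*.

{1}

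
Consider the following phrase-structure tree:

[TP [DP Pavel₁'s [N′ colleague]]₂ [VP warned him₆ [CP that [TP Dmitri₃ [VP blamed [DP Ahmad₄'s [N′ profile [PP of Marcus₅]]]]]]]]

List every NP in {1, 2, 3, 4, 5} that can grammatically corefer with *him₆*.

*him* is a pronoun, so Principle B applies: it must be free in its binding domain.
Binding domain of *him₆*: the matrix TP, whose subject is [Pavel₁'s colleague]₂.
*Pavel₁* and the pronoun do not c-command one another → neither Principle B nor Principle C is at stake; coindexation permitted.
*[Pavel₁'s colleague]₂* c-commands the pronoun within its binding domain → coindexation would violate Principle B.
*Dmitri₃*: the pronoun c-commands this R-expression → coindexation would violate Principle C on *Dmitri₃*.
*Ahmad₄*: the pronoun c-commands this R-expression → coindexation would violate Principle C on *Ahmad₄*.
*Marcus₅*: the pronoun c-commands this R-expression → coindexation would violate Principle C on *Marcus₅*.

{1}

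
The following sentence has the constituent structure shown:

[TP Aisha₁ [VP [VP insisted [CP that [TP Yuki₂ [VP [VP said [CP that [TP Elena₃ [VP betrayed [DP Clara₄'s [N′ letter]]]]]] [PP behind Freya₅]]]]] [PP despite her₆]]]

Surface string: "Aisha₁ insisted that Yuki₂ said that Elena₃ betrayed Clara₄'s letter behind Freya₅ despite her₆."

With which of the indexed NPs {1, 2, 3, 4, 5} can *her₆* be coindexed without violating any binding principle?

*her* is a pronoun, so Principle B applies: it must be free in its binding domain.
Binding domain of *her₆*: the matrix TP, whose subject is Aisha₁.
*Aisha₁* c-commands the pronoun within its binding domain → coindexation would violate Principle B.
*Yuki₂* and the pronoun do not c-command one another → neither Principle B nor Principle C is at stake; coindexation permitted.
*Elena₃* and the pronoun do not c-command one another → neither Principle B nor Principle C is at stake; coindexation permitted.
*Clara₄* and the pronoun do not c-command one another → neither Principle B nor Principle C is at stake; coindexation permitted.
*Freya₅* and the pronoun do not c-command one another → neither Principle B nor Principle C is at stake; coindexation permitted.

{2, 3, 4, 5}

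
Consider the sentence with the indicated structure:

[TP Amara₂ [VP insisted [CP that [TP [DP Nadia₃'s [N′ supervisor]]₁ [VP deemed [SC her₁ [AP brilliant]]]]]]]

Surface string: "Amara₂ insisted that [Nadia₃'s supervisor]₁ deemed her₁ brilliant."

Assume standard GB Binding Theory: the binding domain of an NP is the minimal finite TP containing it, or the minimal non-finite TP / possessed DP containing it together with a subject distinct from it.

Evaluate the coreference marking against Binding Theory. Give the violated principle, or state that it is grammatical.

Principle B

The two coindexed NPs are *[Nadia₃'s supervisor]₁* and *her₁*.
*her₁* is a pronoun. Its binding domain is the embedded TP, whose subject is [Nadia₃'s supervisor]₁.
*[Nadia₃'s supervisor]₁* c-commands it within that domain and carries the same index.
The pronoun is locally bound → Principle B violation.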